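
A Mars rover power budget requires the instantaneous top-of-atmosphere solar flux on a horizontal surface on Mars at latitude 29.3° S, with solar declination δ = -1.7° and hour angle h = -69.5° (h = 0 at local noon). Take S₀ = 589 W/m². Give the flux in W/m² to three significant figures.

cos θ_z = sin φ sin δ + cos φ cos δ cos h = 0.014518 + 0.305271 = 0.319789.
Flux = S₀ · cos θ_z = 589 × 0.319789 = 188.4 W/m².

188 W/m²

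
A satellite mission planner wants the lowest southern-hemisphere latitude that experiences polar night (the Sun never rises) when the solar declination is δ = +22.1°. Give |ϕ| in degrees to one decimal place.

|ϕ| = 67.9°

Polar night requires cos h₀ = −tan ϕ tan δ ≥ 1, i.e. tan ϕ tan δ ≤ −1.
The boundary is |tan ϕ| · |tan δ| = 1, so |ϕ| = 90° − |δ| = 90° − 22.1° = 67.9° in the southern hemisphere.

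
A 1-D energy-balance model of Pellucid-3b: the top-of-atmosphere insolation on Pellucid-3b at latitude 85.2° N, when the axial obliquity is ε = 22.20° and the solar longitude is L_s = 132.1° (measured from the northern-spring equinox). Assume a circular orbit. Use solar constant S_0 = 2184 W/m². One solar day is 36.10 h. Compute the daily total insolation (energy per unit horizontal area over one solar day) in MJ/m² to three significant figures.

Solar declination: sin δ = sin ε · sin L_s = sin 22.20° × sin 132.1° = 0.28035, so δ = +16.281°.
cos h₀ = −tan(+85.2°) tan(+16.281°) = -3.4781 ≤ −1 ⇒ polar day, h₀ = π.
Bracket: h₀ sin ϕ sin δ + cos ϕ cos δ sin h₀ = 3.1416×0.99649×0.28035 + 0.08368×0.95990×0.00000 = 0.877656 + 0.000000 = 0.877656.
Q̄ = (S_0/π) × [bracket] = (2184/π) × 0.877656 = 610.14 W/m².
Daily total = Q̄ × 36.10 h × 3600 s/h = 610.14 × 36.10 × 3600 / 10⁶ = 79.29 MJ/m².

79.3 MJ/m²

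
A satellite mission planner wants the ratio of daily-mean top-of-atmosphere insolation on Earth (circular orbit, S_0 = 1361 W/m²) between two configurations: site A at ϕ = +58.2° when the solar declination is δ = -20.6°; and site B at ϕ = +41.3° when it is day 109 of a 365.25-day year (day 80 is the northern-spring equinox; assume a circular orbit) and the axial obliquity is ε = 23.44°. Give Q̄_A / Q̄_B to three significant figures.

Q̄_A / Q̄_B ≈ 0.124

— Configuration A (ϕ=+58.2°):
cos h₀ = −tan(+58.2°) tan(-20.600°) = 0.6062, h₀ = 0.9195 rad.
Bracket: h₀ sin ϕ sin δ + cos ϕ cos δ sin h₀ = 0.9195×0.84989×-0.35184 + 0.52696×0.93606×0.79529 = -0.274954 + 0.392290 = 0.117336.
Q̄ = (S_0/π) × [bracket] = (1361/π) × 0.117336 = 50.832 W/m².
— Configuration B (ϕ=+41.3°):
Solar longitude: L_s = 360° × (109 − 80)/365.25 = 28.583°.
sin δ = sin 23.44° × sin 28.583° = 0.19032, so δ = +10.971°.
cos h₀ = −tan(+41.3°) tan(+10.971°) = -0.1703, h₀ = 1.7419 rad.
Bracket: h₀ sin ϕ sin δ + cos ϕ cos δ sin h₀ = 1.7419×0.66000×0.19032 + 0.75126×0.98172×0.98539 = 0.218802 + 0.726752 = 0.945554.
Q̄ = (S_0/π) × [bracket] = (1361/π) × 0.945554 = 409.63 W/m².
Ratio Q̄_A / Q̄_B = 50.832 / 409.63 = 0.1241.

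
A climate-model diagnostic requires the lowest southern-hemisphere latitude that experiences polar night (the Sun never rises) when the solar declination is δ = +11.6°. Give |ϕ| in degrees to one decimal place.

|ϕ| = 78.4°

Polar night requires cos h₀ = −tan ϕ tan δ ≥ 1, i.e. tan ϕ tan δ ≤ −1.
The boundary is |tan ϕ| · |tan δ| = 1, so |ϕ| = 90° − |δ| = 90° − 11.6° = 78.4° in the southern hemisphere.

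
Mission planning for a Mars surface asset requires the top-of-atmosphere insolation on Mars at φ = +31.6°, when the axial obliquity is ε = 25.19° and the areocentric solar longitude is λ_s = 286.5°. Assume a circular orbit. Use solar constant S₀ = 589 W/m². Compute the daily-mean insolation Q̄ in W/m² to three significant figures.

Q̄ ≈ 88.4 W/m²

sin δ = sin 25.19° × sin 286.5° = -0.40809, so δ = -24.085°.
cos H₀ = −tan(+31.6°) tan(-24.085°) = 0.2750, H₀ = 1.2922 rad.
Bracket: H₀ sin φ sin δ + cos φ cos δ sin H₀ = 1.2922×0.52399×-0.40809 + 0.85173×0.91294×0.96144 = -0.276318 + 0.747595 = 0.471277.
Q̄ = (S₀/π) × [bracket] = (589/π) × 0.471277 = 88.36 W/m².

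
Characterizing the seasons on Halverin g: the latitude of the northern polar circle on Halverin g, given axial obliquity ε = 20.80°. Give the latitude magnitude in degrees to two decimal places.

The polar circle is the lowest latitude that experiences at least one full rotation of continuous daylight at the northern-summer solstice; it lies at |φ| = 90° − ε = 90° − 20.80° = 69.20°.

69.20°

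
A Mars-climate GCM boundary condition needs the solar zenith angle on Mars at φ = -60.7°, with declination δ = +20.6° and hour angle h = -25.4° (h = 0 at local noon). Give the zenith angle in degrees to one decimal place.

cos θ_z = sin φ sin δ + cos φ cos δ cos h = -0.306830 + 0.413810 = 0.106980.
θ_z = arccos(0.106980) = 83.9°.

θ_z = 83.9°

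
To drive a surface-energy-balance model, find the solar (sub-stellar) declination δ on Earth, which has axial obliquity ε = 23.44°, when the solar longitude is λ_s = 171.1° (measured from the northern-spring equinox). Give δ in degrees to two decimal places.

sin δ = sin ε · sin λ_s = sin 23.44° × sin 171.1° = 0.061542.
δ = arcsin(0.061542) = +3.53°.

δ = +3.53°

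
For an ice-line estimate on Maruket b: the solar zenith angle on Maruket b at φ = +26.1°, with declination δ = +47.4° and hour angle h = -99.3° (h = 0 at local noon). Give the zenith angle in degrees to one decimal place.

cos θ_z = sin φ sin δ + cos φ cos δ cos h = 0.323838 + -0.098231 = 0.225607.
θ_z = arccos(0.225607) = 77.0°.

θ_z = 77.0°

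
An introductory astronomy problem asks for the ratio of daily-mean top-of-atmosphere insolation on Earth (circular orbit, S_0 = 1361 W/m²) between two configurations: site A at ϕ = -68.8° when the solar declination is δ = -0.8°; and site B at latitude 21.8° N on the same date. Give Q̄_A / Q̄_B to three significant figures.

— Configuration A (ϕ=-68.8°):
cos h₀ = −tan(-68.8°) tan(-0.800°) = -0.0360, h₀ = 1.6068 rad.
Bracket: h₀ sin ϕ sin δ + cos ϕ cos δ sin h₀ = 1.6068×-0.93232×-0.01396 + 0.36162×0.99990×0.99935 = 0.020913 + 0.361349 = 0.382262.
Q̄ = (S_0/π) × [bracket] = (1361/π) × 0.382262 = 165.60 W/m².
— Configuration B (ϕ=+21.8°):
cos h₀ = −tan(+21.8°) tan(-0.800°) = 0.0056, h₀ = 1.5652 rad.
Bracket: h₀ sin ϕ sin δ + cos ϕ cos δ sin h₀ = 1.5652×0.37137×-0.01396 + 0.92849×0.99990×0.99998 = -0.008115 + 0.928379 = 0.920264.
Q̄ = (S_0/π) × [bracket] = (1361/π) × 0.920264 = 398.68 W/m².
Ratio Q̄_A / Q̄_B = 165.60 / 398.68 = 0.4154.

Q̄_A / Q̄_B ≈ 0.415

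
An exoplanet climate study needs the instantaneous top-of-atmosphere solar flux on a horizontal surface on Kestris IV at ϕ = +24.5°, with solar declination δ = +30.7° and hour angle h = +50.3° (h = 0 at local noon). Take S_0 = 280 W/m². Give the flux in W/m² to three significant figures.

199 W/m²

cos θ_z = sin ϕ sin δ + cos ϕ cos δ cos h = 0.211719 + 0.499793 = 0.711512.
Flux = S_0 · cos θ_z = 280 × 0.711512 = 199.2 W/m².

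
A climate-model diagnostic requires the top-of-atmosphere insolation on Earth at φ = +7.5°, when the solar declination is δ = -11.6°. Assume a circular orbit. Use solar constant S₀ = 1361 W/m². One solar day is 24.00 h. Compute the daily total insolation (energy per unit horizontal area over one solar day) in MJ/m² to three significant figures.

34.8 MJ/m²

cos H₀ = −tan(+7.5°) tan(-11.600°) = 0.0270, H₀ = 1.5438 rad.
Bracket: H₀ sin φ sin δ + cos φ cos δ sin H₀ = 1.5438×0.13053×-0.20108 + 0.99144×0.97958×0.99963 = -0.040520 + 0.970835 = 0.930315.
Q̄ = (S₀/π) × [bracket] = (1361/π) × 0.930315 = 403.03 W/m².
Daily total = Q̄ × 24.00 h × 3600 s/h = 403.03 × 24.00 × 3600 / 10⁶ = 34.82 MJ/m².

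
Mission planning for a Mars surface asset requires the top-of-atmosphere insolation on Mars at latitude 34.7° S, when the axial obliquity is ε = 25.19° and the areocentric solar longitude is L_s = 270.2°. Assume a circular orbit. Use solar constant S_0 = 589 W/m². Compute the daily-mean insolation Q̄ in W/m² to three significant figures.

Q̄ ≈ 218 W/m²

sin δ = sin 25.19° × sin 270.2° = -0.42562, so δ = -25.190°.
cos h₀ = −tan(-34.7°) tan(-25.190°) = -0.3257, h₀ = 1.9025 rad.
Bracket: h₀ sin ϕ sin δ + cos ϕ cos δ sin h₀ = 1.9025×-0.56928×-0.42562 + 0.82214×0.90490×0.94548 = 0.460970 + 0.703394 = 1.164364.
Q̄ = (S_0/π) × [bracket] = (589/π) × 1.164364 = 218.3 W/m².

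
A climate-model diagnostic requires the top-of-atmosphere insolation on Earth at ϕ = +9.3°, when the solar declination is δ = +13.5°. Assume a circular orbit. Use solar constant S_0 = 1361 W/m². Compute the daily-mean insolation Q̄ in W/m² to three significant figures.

Q̄ ≈ 442 W/m²

cos h₀ = −tan(+9.3°) tan(+13.500°) = -0.0393, h₀ = 1.6101 rad.
Bracket: h₀ sin ϕ sin δ + cos ϕ cos δ sin h₀ = 1.6101×0.16160×0.23345 + 0.98686×0.97237×0.99923 = 0.060742 + 0.958854 = 1.019596.
Q̄ = (S_0/π) × [bracket] = (1361/π) × 1.019596 = 441.7 W/m².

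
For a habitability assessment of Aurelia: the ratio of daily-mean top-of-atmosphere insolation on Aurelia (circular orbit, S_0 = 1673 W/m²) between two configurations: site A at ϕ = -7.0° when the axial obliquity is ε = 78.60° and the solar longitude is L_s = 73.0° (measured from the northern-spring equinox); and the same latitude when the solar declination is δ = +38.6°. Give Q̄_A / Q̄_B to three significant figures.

Q̄_A / Q̄_B ≈ 0.281

— Configuration A (ϕ=-7.0°):
Solar declination: sin δ = sin ε · sin L_s = sin 78.60° × sin 73.0° = 0.93744, so δ = +69.626°.
cos h₀ = −tan(-7.0°) tan(+69.626°) = 0.3306, h₀ = 1.2338 rad.
Bracket: h₀ sin ϕ sin δ + cos ϕ cos δ sin h₀ = 1.2338×-0.12187×0.93744 + 0.99255×0.34815×0.94377 = -0.140956 + 0.326126 = 0.185170.
Q̄ = (S_0/π) × [bracket] = (1673/π) × 0.185170 = 98.609 W/m².
— Configuration B (ϕ=-7.0°):
cos h₀ = −tan(-7.0°) tan(+38.600°) = 0.0980, h₀ = 1.4726 rad.
Bracket: h₀ sin ϕ sin δ + cos ϕ cos δ sin h₀ = 1.4726×-0.12187×0.62388 + 0.99255×0.78152×0.99518 = -0.111965 + 0.771959 = 0.659994.
Q̄ = (S_0/π) × [bracket] = (1673/π) × 0.659994 = 351.47 W/m².
Ratio Q̄_A / Q̄_B = 98.609 / 351.47 = 0.2806.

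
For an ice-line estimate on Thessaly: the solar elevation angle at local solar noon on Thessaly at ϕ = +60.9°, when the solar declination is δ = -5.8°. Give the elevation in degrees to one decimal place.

23.3°

At local noon the hour angle is zero, so the zenith angle equals |ϕ − δ| = |+60.9° − (-5.800°)| = 66.700°.
Elevation = 90° − 66.700° = 23.3°.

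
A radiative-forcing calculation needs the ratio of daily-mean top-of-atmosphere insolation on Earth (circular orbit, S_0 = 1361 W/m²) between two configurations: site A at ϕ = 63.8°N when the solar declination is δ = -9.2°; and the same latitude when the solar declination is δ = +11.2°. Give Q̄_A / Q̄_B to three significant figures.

— Configuration A (ϕ=+63.8°):
cos h₀ = −tan(+63.8°) tan(-9.200°) = 0.3292, h₀ = 1.2354 rad.
Bracket: h₀ sin ϕ sin δ + cos ϕ cos δ sin h₀ = 1.2354×0.89726×-0.15988 + 0.44151×0.98714×0.94428 = -0.177223 + 0.411548 = 0.234325.
Q̄ = (S_0/π) × [bracket] = (1361/π) × 0.234325 = 101.51 W/m².
— Configuration B (ϕ=+63.8°):
cos h₀ = −tan(+63.8°) tan(+11.200°) = -0.4024, h₀ = 1.9849 rad.
Bracket: h₀ sin ϕ sin δ + cos ϕ cos δ sin h₀ = 1.9849×0.89726×0.19423 + 0.44151×0.98096×0.91546 = 0.345918 + 0.396489 = 0.742407.
Q̄ = (S_0/π) × [bracket] = (1361/π) × 0.742407 = 321.63 W/m².
Ratio Q̄_A / Q̄_B = 101.51 / 321.63 = 0.3156.

Q̄_A / Q̄_B ≈ 0.316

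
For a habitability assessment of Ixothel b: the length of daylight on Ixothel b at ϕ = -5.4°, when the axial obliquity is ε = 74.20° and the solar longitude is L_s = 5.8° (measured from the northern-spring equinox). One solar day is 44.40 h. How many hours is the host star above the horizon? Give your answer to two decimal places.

22.07 h

Solar declination: sin δ = sin ε · sin L_s = sin 74.20° × sin 5.8° = 0.09724, so δ = +5.580°.
cos h₀ = −tan ϕ · tan δ = −tan(-5.4°) × tan(+5.580°) = 0.0092, so h₀ = 1.5616 rad = 89.47°.
Daylight = 2h₀/(2π) × 44.40 h = (1.5616/π) × 44.40 = 22.07 h.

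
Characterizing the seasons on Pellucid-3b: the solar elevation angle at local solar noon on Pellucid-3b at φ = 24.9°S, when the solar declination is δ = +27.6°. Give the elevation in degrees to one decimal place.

At local noon the hour angle is zero, so the zenith angle equals |φ − δ| = |-24.9° − (+27.600°)| = 52.500°.
Elevation = 90° − 52.500° = 37.5°.

37.5°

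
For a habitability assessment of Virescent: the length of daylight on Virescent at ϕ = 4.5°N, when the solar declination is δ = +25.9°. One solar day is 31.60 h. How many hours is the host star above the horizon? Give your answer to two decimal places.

16.18 h

cos h₀ = −tan ϕ · tan δ = −tan(+4.5°) × tan(+25.900°) = -0.0382, so h₀ = 1.6090 rad = 92.19°.
Daylight = 2h₀/(2π) × 31.60 h = (1.6090/π) × 31.60 = 16.18 h.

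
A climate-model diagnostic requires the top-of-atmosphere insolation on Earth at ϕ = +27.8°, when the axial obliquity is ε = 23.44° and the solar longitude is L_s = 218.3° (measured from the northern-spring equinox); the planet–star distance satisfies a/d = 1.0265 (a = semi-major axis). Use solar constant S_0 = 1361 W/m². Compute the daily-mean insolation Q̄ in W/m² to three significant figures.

Solar declination: sin δ = sin ε · sin L_s = sin 23.44° × sin 218.3° = -0.24654, so δ = -14.273°.
cos h₀ = −tan(+27.8°) tan(-14.273°) = 0.1341, h₀ = 1.4363 rad.
Bracket: h₀ sin ϕ sin δ + cos ϕ cos δ sin h₀ = 1.4363×0.46639×-0.24654 + 0.88458×0.96913×0.99096 = -0.165151 + 0.849523 = 0.684372.
Inverse-square distance factor (a/d)² = 1.0265² = 1.053702.
Q̄ = (S_0/π) × 1.053702 × [bracket] = (1361/π) × 1.053702 × 0.684372 = 312.4 W/m².

Q̄ ≈ 312 W/m²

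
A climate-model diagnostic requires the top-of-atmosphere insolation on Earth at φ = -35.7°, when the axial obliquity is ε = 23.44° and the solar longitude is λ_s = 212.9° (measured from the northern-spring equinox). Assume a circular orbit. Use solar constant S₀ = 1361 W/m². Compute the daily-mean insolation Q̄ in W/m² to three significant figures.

Q̄ ≈ 434 W/m²

Solar declination: sin δ = sin ε · sin λ_s = sin 23.44° × sin 212.9° = -0.21607, so δ = -12.478°.
cos H₀ = −tan(-35.7°) tan(-12.478°) = -0.1590, H₀ = 1.7305 rad.
Bracket: H₀ sin φ sin δ + cos φ cos δ sin H₀ = 1.7305×-0.58354×-0.21607 + 0.81208×0.97638×0.98728 = 0.218191 + 0.782813 = 1.001004.
Q̄ = (S₀/π) × [bracket] = (1361/π) × 1.001004 = 433.7 W/m².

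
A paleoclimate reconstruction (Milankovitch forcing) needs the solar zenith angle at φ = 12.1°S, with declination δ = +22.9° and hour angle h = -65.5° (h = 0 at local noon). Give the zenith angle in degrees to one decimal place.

θ_z = 73.0°

cos θ_z = sin φ sin δ + cos φ cos δ cos h = -0.081568 + 0.373522 = 0.291954.
θ_z = arccos(0.291954) = 73.0°.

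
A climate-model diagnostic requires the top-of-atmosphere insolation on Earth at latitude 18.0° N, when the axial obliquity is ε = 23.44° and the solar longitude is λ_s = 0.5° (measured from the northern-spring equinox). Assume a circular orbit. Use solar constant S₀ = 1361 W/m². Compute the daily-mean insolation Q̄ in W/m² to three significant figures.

Q̄ ≈ 413 W/m²

Solar declination: sin δ = sin ε · sin λ_s = sin 23.44° × sin 0.5° = 0.00347, so δ = +0.199°.
cos H₀ = −tan(+18.0°) tan(+0.199°) = -0.0011, H₀ = 1.5719 rad.
Bracket: H₀ sin φ sin δ + cos φ cos δ sin H₀ = 1.5719×0.30902×0.00347 + 0.95106×0.99999×1.00000 = 0.001686 + 0.951050 = 0.952736.
Q̄ = (S₀/π) × [bracket] = (1361/π) × 0.952736 = 412.7 W/m².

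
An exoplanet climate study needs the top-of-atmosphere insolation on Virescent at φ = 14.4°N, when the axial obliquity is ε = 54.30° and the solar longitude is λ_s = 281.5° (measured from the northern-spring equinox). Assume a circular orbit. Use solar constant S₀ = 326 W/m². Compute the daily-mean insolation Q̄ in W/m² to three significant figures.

Solar declination: sin δ = sin ε · sin λ_s = sin 54.30° × sin 281.5° = -0.79578, so δ = -52.729°.
cos H₀ = −tan(+14.4°) tan(-52.729°) = 0.3374, H₀ = 1.2266 rad.
Bracket: H₀ sin φ sin δ + cos φ cos δ sin H₀ = 1.2266×0.24869×-0.79578 + 0.96858×0.60558×0.94136 = -0.242747 + 0.552157 = 0.309410.
Q̄ = (S₀/π) × [bracket] = (326/π) × 0.309410 = 32.11 W/m².

Q̄ ≈ 32.1 W/m²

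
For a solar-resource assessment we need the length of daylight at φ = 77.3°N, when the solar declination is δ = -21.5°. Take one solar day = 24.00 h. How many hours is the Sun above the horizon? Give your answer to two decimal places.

cos H₀ = −tan φ · tan δ = 1.7479 ≥ 1, so the Sun never rises (polar night) and H₀ = 0.
Daylight = 2H₀/(2π) × 24.00 h = (0.0000/π) × 24.00 = 0.00 h.

0.00 h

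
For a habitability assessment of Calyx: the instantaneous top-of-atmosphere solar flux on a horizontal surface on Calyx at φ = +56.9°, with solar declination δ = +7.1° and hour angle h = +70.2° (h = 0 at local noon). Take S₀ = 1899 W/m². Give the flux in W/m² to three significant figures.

cos θ_z = sin φ sin δ + cos φ cos δ cos h = 0.103543 + 0.183567 = 0.287110.
Flux = S₀ · cos θ_z = 1899 × 0.287110 = 545.2 W/m².

545 W/m²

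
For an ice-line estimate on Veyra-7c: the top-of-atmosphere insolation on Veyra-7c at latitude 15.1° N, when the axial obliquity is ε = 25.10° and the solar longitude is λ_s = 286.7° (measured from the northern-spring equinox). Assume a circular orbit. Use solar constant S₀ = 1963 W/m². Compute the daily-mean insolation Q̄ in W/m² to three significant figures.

Q̄ ≈ 451 W/m²

Solar declination: sin δ = sin ε · sin λ_s = sin 25.10° × sin 286.7° = -0.40631, so δ = -23.973°.
cos H₀ = −tan(+15.1°) tan(-23.973°) = 0.1200, H₀ = 1.4505 rad.
Bracket: H₀ sin φ sin δ + cos φ cos δ sin H₀ = 1.4505×0.26050×-0.40631 + 0.96547×0.91374×0.99278 = -0.153526 + 0.875819 = 0.722293.
Q̄ = (S₀/π) × [bracket] = (1963/π) × 0.722293 = 451.3 W/m².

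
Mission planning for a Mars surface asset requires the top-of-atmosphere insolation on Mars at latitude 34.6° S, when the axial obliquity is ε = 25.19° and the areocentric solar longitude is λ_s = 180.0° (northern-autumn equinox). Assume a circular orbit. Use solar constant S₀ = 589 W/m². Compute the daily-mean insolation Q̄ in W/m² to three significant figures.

Q̄ ≈ 154 W/m²

sin δ = sin 25.19° × sin 180.0° = 0.00000, so δ = +0.000°.
cos H₀ = −tan(-34.6°) tan(+0.000°) = 0.0000, H₀ = 1.5708 rad.
Bracket: H₀ sin φ sin δ + cos φ cos δ sin H₀ = 1.5708×-0.56784×0.00000 + 0.82314×1.00000×1.00000 = -0.000000 + 0.823140 = 0.823140.
Q̄ = (S₀/π) × [bracket] = (589/π) × 0.823140 = 154.3 W/m².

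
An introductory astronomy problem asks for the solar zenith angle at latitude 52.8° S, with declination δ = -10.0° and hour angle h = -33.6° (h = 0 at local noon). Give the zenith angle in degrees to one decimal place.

cos θ_z = sin ϕ sin δ + cos ϕ cos δ cos h = 0.138316 + 0.495933 = 0.634249.
θ_z = arccos(0.634249) = 50.6°.

θ_z = 50.6°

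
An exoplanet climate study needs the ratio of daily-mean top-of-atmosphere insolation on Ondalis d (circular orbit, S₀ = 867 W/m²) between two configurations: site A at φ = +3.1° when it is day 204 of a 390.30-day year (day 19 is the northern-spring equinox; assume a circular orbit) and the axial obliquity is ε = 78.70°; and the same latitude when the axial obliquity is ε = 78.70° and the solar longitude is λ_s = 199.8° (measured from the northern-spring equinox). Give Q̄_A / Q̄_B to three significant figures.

— Configuration A (φ=+3.1°):
Solar longitude: λ_s = 360° × (204 − 19)/390.30 = 170.638°.
sin δ = sin 78.70° × sin 170.638° = 0.15952, so δ = +9.179°.
cos H₀ = −tan(+3.1°) tan(+9.179°) = -0.0088, H₀ = 1.5795 rad.
Bracket: H₀ sin φ sin δ + cos φ cos δ sin H₀ = 1.5795×0.05408×0.15952 + 0.99854×0.98719×0.99996 = 0.013626 + 0.985709 = 0.999335.
Q̄ = (S₀/π) × [bracket] = (867/π) × 0.999335 = 275.79 W/m².
— Configuration B (φ=+3.1°):
Solar declination: sin δ = sin ε · sin λ_s = sin 78.70° × sin 199.8° = -0.33217, so δ = -19.401°.
cos H₀ = −tan(+3.1°) tan(-19.401°) = 0.0191, H₀ = 1.5517 rad.
Bracket: H₀ sin φ sin δ + cos φ cos δ sin H₀ = 1.5517×0.05408×-0.33217 + 0.99854×0.94322×0.99982 = -0.027874 + 0.941673 = 0.913799.
Q̄ = (S₀/π) × [bracket] = (867/π) × 0.913799 = 252.19 W/m².
Ratio Q̄_A / Q̄_B = 275.79 / 252.19 = 1.094.

Q̄_A / Q̄_B ≈ 1.09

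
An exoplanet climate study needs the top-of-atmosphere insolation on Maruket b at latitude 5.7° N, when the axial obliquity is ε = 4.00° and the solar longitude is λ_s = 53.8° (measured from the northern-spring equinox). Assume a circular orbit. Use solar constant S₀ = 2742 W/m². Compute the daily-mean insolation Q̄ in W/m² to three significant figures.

Solar declination: sin δ = sin ε · sin λ_s = sin 4.00° × sin 53.8° = 0.05629, so δ = +3.227°.
cos H₀ = −tan(+5.7°) tan(+3.227°) = -0.0056, H₀ = 1.5764 rad.
Bracket: H₀ sin φ sin δ + cos φ cos δ sin H₀ = 1.5764×0.09932×0.05629 + 0.99506×0.99841×0.99998 = 0.008813 + 0.993458 = 1.002271.
Q̄ = (S₀/π) × [bracket] = (2742/π) × 1.002271 = 874.8 W/m².

Q̄ ≈ 875 W/m²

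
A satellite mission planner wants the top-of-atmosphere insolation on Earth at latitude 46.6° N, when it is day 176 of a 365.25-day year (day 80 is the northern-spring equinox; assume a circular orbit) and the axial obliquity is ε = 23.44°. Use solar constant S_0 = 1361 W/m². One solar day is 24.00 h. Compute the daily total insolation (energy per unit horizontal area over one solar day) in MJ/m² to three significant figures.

Solar longitude: L_s = 360° × (176 − 80)/365.25 = 94.620°.
sin δ = sin 23.44° × sin 94.620° = 0.39650, so δ = +23.359°.
cos h₀ = −tan(+46.6°) tan(+23.359°) = -0.4567, h₀ = 2.0451 rad.
Bracket: h₀ sin ϕ sin δ + cos ϕ cos δ sin h₀ = 2.0451×0.72657×0.39650 + 0.68709×0.91804×0.88961 = 0.589163 + 0.561145 = 1.150308.
Q̄ = (S_0/π) × [bracket] = (1361/π) × 1.150308 = 498.34 W/m².
Daily total = Q̄ × 24.00 h × 3600 s/h = 498.34 × 24.00 × 3600 / 10⁶ = 43.06 MJ/m².

43.1 MJ/m²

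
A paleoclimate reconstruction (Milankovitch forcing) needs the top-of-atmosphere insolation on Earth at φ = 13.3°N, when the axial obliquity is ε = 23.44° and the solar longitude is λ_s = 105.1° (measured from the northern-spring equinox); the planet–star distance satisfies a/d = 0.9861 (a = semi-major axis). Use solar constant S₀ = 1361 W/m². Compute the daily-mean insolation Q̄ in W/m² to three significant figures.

Solar declination: sin δ = sin ε · sin λ_s = sin 23.44° × sin 105.1° = 0.38405, so δ = +22.585°.
cos H₀ = −tan(+13.3°) tan(+22.585°) = -0.0983, H₀ = 1.6693 rad.
Bracket: H₀ sin φ sin δ + cos φ cos δ sin H₀ = 1.6693×0.23005×0.38405 + 0.97318×0.92331×0.99515 = 0.147484 + 0.894189 = 1.041673.
Inverse-square distance factor (a/d)² = 0.9861² = 0.972393.
Q̄ = (S₀/π) × 0.972393 × [bracket] = (1361/π) × 0.972393 × 1.041673 = 438.8 W/m².

Q̄ ≈ 439 W/m²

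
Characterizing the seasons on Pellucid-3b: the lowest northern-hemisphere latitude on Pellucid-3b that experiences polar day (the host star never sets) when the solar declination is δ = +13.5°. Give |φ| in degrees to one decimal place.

|φ| = 76.5°

Polar day requires cos H₀ = −tan φ tan δ ≤ −1, i.e. tan φ tan δ ≥ 1.
The boundary is |tan φ| · |tan δ| = 1, so |φ| = 90° − |δ| = 90° − 13.5° = 76.5° in the northern hemisphere.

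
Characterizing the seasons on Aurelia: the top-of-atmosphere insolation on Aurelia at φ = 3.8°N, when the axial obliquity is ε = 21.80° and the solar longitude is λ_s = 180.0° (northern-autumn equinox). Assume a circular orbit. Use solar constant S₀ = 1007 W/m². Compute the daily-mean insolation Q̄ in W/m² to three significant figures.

Solar declination: sin δ = sin ε · sin λ_s = sin 21.80° × sin 180.0° = 0.00000, so δ = +0.000°.
cos H₀ = −tan(+3.8°) tan(+0.000°) = -0.0000, H₀ = 1.5708 rad.
Bracket: H₀ sin φ sin δ + cos φ cos δ sin H₀ = 1.5708×0.06627×0.00000 + 0.99780×1.00000×1.00000 = 0.000000 + 0.997800 = 0.997800.
Q̄ = (S₀/π) × [bracket] = (1007/π) × 0.997800 = 319.8 W/m².

Q̄ ≈ 320 W/m²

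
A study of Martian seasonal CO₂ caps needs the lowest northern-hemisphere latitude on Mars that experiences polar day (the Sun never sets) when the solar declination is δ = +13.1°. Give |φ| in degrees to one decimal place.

Polar day requires cos H₀ = −tan φ tan δ ≤ −1, i.e. tan φ tan δ ≥ 1.
The boundary is |tan φ| · |tan δ| = 1, so |φ| = 90° − |δ| = 90° − 13.1° = 76.9° in the northern hemisphere.

|φ| = 76.9°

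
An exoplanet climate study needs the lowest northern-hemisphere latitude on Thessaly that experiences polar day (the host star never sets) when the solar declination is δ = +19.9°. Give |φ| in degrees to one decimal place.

Polar day requires cos H₀ = −tan φ tan δ ≤ −1, i.e. tan φ tan δ ≥ 1.
The boundary is |tan φ| · |tan δ| = 1, so |φ| = 90° − |δ| = 90° − 19.9° = 70.1° in the northern hemisphere.

|φ| = 70.1°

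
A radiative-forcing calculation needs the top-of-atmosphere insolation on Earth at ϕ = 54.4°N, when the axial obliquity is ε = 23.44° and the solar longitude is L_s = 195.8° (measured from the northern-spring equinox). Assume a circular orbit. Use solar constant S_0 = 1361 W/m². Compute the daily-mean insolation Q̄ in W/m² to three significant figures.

Q̄ ≈ 194 W/m²

Solar declination: sin δ = sin ε · sin L_s = sin 23.44° × sin 195.8° = -0.10831, so δ = -6.218°.
cos h₀ = −tan(+54.4°) tan(-6.218°) = 0.1522, h₀ = 1.4180 rad.
Bracket: h₀ sin ϕ sin δ + cos ϕ cos δ sin h₀ = 1.4180×0.81310×-0.10831 + 0.58212×0.99412×0.98835 = -0.124879 + 0.571955 = 0.447076.
Q̄ = (S_0/π) × [bracket] = (1361/π) × 0.447076 = 193.7 W/m².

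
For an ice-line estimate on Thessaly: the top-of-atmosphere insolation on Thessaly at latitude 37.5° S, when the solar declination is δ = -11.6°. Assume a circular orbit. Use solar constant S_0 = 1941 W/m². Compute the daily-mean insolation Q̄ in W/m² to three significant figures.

Q̄ ≈ 605 W/m²

cos h₀ = −tan(-37.5°) tan(-11.600°) = -0.1575, h₀ = 1.7290 rad.
Bracket: h₀ sin ϕ sin δ + cos ϕ cos δ sin h₀ = 1.7290×-0.60876×-0.20108 + 0.79335×0.97958×0.98752 = 0.211646 + 0.767451 = 0.979097.
Q̄ = (S_0/π) × [bracket] = (1941/π) × 0.979097 = 604.9 W/m².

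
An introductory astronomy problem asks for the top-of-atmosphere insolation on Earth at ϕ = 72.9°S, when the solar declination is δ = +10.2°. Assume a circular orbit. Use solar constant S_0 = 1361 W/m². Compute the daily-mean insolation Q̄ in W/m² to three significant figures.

Q̄ ≈ 32.3 W/m²

cos h₀ = −tan(-72.9°) tan(+10.200°) = 0.5849, h₀ = 0.9461 rad.
Bracket: h₀ sin ϕ sin δ + cos ϕ cos δ sin h₀ = 0.9461×-0.95579×0.17708 + 0.29404×0.98420×0.81113 = -0.160129 + 0.234736 = 0.074607.
Q̄ = (S_0/π) × [bracket] = (1361/π) × 0.074607 = 32.32 W/m².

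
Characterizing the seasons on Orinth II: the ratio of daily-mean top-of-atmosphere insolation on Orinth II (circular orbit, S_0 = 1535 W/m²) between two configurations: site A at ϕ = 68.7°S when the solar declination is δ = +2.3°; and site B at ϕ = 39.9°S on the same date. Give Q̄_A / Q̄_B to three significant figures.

— Configuration A (ϕ=-68.7°):
cos h₀ = −tan(-68.7°) tan(+2.300°) = 0.1030, h₀ = 1.4676 rad.
Bracket: h₀ sin ϕ sin δ + cos ϕ cos δ sin h₀ = 1.4676×-0.93169×0.04013 + 0.36325×0.99919×0.99468 = -0.054872 + 0.361025 = 0.306153.
Q̄ = (S_0/π) × [bracket] = (1535/π) × 0.306153 = 149.59 W/m².
— Configuration B (ϕ=-39.9°):
cos h₀ = −tan(-39.9°) tan(+2.300°) = 0.0336, h₀ = 1.5372 rad.
Bracket: h₀ sin ϕ sin δ + cos ϕ cos δ sin h₀ = 1.5372×-0.64145×0.04013 + 0.76717×0.99919×0.99944 = -0.039570 + 0.766119 = 0.726549.
Q̄ = (S_0/π) × [bracket] = (1535/π) × 0.726549 = 355.00 W/m².
Ratio Q̄_A / Q̄_B = 149.59 / 355.00 = 0.4214.

Q̄_A / Q̄_B ≈ 0.421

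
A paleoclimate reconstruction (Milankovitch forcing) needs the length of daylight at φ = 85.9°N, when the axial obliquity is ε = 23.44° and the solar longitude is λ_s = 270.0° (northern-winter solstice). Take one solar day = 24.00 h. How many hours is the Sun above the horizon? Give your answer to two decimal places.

0.00 h

Solar declination: sin δ = sin ε · sin λ_s = sin 23.44° × sin 270.0° = -0.39779, so δ = -23.440°.
cos H₀ = −tan φ · tan δ = 6.0486 ≥ 1, so the Sun never rises (polar night) and H₀ = 0.
Daylight = 2H₀/(2π) × 24.00 h = (0.0000/π) × 24.00 = 0.00 h.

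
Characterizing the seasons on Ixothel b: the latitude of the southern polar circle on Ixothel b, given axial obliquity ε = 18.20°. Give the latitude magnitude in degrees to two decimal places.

71.80°

The polar circle is the lowest latitude that experiences at least one full rotation of continuous darkness at the northern-summer solstice; it lies at |φ| = 90° − ε = 90° − 18.20° = 71.80°.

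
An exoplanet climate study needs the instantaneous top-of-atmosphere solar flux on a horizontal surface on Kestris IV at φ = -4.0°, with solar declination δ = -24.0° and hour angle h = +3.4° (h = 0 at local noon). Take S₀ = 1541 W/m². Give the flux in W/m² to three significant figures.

1.45e+03 W/m²

cos θ_z = sin φ sin δ + cos φ cos δ cos h = 0.028373 + 0.909716 = 0.938089.
Flux = S₀ · cos θ_z = 1541 × 0.938089 = 1446 W/m².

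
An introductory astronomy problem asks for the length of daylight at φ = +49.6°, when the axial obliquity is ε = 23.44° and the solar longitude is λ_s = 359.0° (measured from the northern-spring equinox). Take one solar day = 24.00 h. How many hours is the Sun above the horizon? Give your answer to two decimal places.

Solar declination: sin δ = sin ε · sin λ_s = sin 23.44° × sin 359.0° = -0.00694, so δ = -0.398°.
cos H₀ = −tan φ · tan δ = −tan(+49.6°) × tan(-0.398°) = 0.0082, so H₀ = 1.5626 rad = 89.53°.
Daylight = 2H₀/(2π) × 24.00 h = (1.5626/π) × 24.00 = 11.94 h.

11.94 h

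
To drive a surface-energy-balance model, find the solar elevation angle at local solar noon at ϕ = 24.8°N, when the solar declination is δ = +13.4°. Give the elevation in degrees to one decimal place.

78.6°

At local noon the hour angle is zero, so the zenith angle equals |ϕ − δ| = |+24.8° − (+13.400°)| = 11.400°.
Elevation = 90° − 11.400° = 78.6°.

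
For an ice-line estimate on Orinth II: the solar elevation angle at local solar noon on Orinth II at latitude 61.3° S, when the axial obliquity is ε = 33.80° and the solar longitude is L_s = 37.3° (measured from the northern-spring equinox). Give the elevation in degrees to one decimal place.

Solar declination: sin δ = sin ε · sin L_s = sin 33.80° × sin 37.3° = 0.33711, so δ = +19.701°.
At local noon the hour angle is zero, so the zenith angle equals |ϕ − δ| = |-61.3° − (+19.701°)| = 81.001°.
Elevation = 90° − 81.001° = 9.0°.

9.0°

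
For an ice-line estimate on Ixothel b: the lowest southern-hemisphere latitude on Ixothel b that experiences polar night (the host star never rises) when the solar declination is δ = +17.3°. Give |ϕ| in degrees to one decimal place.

Polar night requires cos h₀ = −tan ϕ tan δ ≥ 1, i.e. tan ϕ tan δ ≤ −1.
The boundary is |tan ϕ| · |tan δ| = 1, so |ϕ| = 90° − |δ| = 90° − 17.3° = 72.7° in the southern hemisphere.

|ϕ| = 72.7°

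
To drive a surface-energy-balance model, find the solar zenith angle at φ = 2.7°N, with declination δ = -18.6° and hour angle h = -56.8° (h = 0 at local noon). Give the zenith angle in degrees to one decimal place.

θ_z = 59.8°

cos θ_z = sin φ sin δ + cos φ cos δ cos h = -0.015025 + 0.518387 = 0.503362.
θ_z = arccos(0.503362) = 59.8°.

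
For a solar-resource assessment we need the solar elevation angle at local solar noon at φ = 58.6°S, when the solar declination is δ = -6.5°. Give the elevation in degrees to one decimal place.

At local noon the hour angle is zero, so the zenith angle equals |φ − δ| = |-58.6° − (-6.500°)| = 52.100°.
Elevation = 90° − 52.100° = 37.9°.

37.9°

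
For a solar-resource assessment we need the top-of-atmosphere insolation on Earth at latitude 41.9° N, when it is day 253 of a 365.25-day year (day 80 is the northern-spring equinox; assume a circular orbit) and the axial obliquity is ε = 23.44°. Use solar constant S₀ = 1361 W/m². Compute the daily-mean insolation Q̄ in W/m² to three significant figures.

Solar longitude: λ_s = 360° × (253 − 80)/365.25 = 170.513°.
sin δ = sin 23.44° × sin 170.513° = 0.06556, so δ = +3.759°.
cos H₀ = −tan(+41.9°) tan(+3.759°) = -0.0590, H₀ = 1.6298 rad.
Bracket: H₀ sin φ sin δ + cos φ cos δ sin H₀ = 1.6298×0.66783×0.06556 + 0.74431×0.99785×0.99826 = 0.071357 + 0.741417 = 0.812774.
Q̄ = (S₀/π) × [bracket] = (1361/π) × 0.812774 = 352.1 W/m².

Q̄ ≈ 352 W/m²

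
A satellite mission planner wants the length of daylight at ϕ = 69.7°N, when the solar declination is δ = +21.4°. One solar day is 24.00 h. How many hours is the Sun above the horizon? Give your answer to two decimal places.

24.00 h

Sunrise equation: cos h₀ = −tan ϕ · tan δ = -1.0594 ≤ −1, so the Sun never sets (polar day) and h₀ = π.
Daylight = 2h₀/(2π) × 24.00 h = (3.1416/π) × 24.00 = 24.00 h.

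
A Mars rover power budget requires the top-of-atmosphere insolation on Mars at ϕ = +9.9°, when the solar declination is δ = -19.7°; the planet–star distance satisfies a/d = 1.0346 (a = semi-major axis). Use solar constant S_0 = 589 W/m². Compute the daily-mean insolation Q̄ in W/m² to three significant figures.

Q̄ ≈ 168 W/m²

cos h₀ = −tan(+9.9°) tan(-19.700°) = 0.0625, h₀ = 1.5083 rad.
Bracket: h₀ sin ϕ sin δ + cos ϕ cos δ sin h₀ = 1.5083×0.17193×-0.33710 + 0.98511×0.94147×0.99805 = -0.087417 + 0.925643 = 0.838226.
Inverse-square distance factor (a/d)² = 1.0346² = 1.070397.
Q̄ = (S_0/π) × 1.070397 × [bracket] = (589/π) × 1.070397 × 0.838226 = 168.2 W/m².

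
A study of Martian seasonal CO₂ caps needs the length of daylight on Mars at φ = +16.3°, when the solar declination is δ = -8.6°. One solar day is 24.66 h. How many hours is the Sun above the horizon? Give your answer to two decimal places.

11.98 h

cos H₀ = −tan φ · tan δ = −tan(+16.3°) × tan(-8.600°) = 0.0442, so H₀ = 1.5266 rad = 87.47°.
Daylight = 2H₀/(2π) × 24.66 h = (1.5266/π) × 24.66 = 11.98 h.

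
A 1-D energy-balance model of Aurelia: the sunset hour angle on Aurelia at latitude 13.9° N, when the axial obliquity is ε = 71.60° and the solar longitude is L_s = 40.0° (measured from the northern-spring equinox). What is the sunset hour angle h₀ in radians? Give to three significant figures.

h₀ = 1.76 rad

Solar declination: sin δ = sin ε · sin L_s = sin 71.60° × sin 40.0° = 0.60993, so δ = +37.584°.
cos h₀ = −tan ϕ · tan δ = −tan(+13.9°) × tan(+37.584°) = -0.1905, so h₀ = 1.7624 rad = 100.98°.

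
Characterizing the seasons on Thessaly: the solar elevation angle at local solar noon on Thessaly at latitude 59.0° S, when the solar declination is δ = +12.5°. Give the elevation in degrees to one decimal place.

18.5°

At local noon the hour angle is zero, so the zenith angle equals |ϕ − δ| = |-59.0° − (+12.500°)| = 71.500°.
Elevation = 90° − 71.500° = 18.5°.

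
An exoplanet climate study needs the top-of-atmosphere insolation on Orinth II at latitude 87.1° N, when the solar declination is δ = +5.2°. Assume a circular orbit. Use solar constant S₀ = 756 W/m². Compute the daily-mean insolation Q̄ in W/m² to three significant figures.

Q̄ ≈ 68.4 W/m²

cos H₀ = −tan(+87.1°) tan(+5.200°) = -1.7965 ≤ −1 ⇒ polar day, H₀ = π.
Bracket: H₀ sin φ sin δ + cos φ cos δ sin H₀ = 3.1416×0.99872×0.09063 + 0.05059×0.99588×0.00000 = 0.284359 + 0.000000 = 0.284359.
Q̄ = (S₀/π) × [bracket] = (756/π) × 0.284359 = 68.43 W/m².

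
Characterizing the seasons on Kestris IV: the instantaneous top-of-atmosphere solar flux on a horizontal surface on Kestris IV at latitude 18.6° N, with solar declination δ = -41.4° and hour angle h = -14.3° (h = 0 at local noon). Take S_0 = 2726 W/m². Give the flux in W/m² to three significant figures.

cos θ_z = sin ϕ sin δ + cos ϕ cos δ cos h = -0.210932 + 0.688904 = 0.477972.
Flux = S_0 · cos θ_z = 2726 × 0.477972 = 1303 W/m².

1.30e+03 W/m²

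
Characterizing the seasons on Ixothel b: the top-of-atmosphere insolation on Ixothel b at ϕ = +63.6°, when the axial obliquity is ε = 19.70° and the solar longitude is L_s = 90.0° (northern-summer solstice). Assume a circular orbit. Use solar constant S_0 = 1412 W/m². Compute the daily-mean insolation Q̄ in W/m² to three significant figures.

Q̄ ≈ 453 W/m²

Solar declination: sin δ = sin ε · sin L_s = sin 19.70° × sin 90.0° = 0.33710, so δ = +19.700°.
cos h₀ = −tan(+63.6°) tan(+19.700°) = -0.7213, h₀ = 2.3765 rad.
Bracket: h₀ sin ϕ sin δ + cos ϕ cos δ sin h₀ = 2.3765×0.89571×0.33710 + 0.44464×0.94147×0.69263 = 0.717570 + 0.289945 = 1.007515.
Q̄ = (S_0/π) × [bracket] = (1412/π) × 1.007515 = 452.8 W/m².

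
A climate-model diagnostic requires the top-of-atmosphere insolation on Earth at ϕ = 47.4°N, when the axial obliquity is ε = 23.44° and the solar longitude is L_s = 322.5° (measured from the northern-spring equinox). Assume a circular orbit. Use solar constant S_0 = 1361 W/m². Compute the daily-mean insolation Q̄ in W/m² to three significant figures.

Solar declination: sin δ = sin ε · sin L_s = sin 23.44° × sin 322.5° = -0.24216, so δ = -14.014°.
cos h₀ = −tan(+47.4°) tan(-14.014°) = 0.2714, h₀ = 1.2959 rad.
Bracket: h₀ sin ϕ sin δ + cos ϕ cos δ sin h₀ = 1.2959×0.73610×-0.24216 + 0.67688×0.97024×0.96246 = -0.230999 + 0.632082 = 0.401083.
Q̄ = (S_0/π) × [bracket] = (1361/π) × 0.401083 = 173.8 W/m².

Q̄ ≈ 174 W/m²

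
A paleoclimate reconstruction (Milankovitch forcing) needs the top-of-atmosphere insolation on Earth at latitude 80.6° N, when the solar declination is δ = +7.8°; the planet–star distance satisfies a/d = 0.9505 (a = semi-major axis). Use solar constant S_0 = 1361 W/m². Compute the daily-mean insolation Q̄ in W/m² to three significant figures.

Q̄ ≈ 169 W/m²

cos h₀ = −tan(+80.6°) tan(+7.800°) = -0.8274, h₀ = 2.5453 rad.
Bracket: h₀ sin ϕ sin δ + cos ϕ cos δ sin h₀ = 2.5453×0.98657×0.13572 + 0.16333×0.99075×0.56154 = 0.340809 + 0.090868 = 0.431677.
Inverse-square distance factor (a/d)² = 0.9505² = 0.903450.
Q̄ = (S_0/π) × 0.903450 × [bracket] = (1361/π) × 0.903450 × 0.431677 = 169.0 W/m².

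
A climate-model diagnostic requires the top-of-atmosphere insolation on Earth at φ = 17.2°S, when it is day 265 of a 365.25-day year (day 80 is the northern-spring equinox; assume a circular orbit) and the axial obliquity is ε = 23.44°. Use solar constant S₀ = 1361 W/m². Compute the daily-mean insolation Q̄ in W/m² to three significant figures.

Solar longitude: λ_s = 360° × (265 − 80)/365.25 = 182.341°.
sin δ = sin 23.44° × sin 182.341° = -0.01625, so δ = -0.931°.
cos H₀ = −tan(-17.2°) tan(-0.931°) = -0.0050, H₀ = 1.5758 rad.
Bracket: H₀ sin φ sin δ + cos φ cos δ sin H₀ = 1.5758×-0.29571×-0.01625 + 0.95528×0.99987×0.99999 = 0.007572 + 0.955146 = 0.962718.
Q̄ = (S₀/π) × [bracket] = (1361/π) × 0.962718 = 417.1 W/m².

Q̄ ≈ 417 W/m²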